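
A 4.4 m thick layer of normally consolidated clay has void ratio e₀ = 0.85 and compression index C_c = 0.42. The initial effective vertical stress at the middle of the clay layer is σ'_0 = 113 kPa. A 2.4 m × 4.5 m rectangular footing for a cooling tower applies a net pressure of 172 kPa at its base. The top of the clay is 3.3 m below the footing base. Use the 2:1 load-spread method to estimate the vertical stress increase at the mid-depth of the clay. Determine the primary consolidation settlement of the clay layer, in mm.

S_c ≈ 82 mm

Mid-depth of clay below the footing base: z = 3.3 + 4.4/2 = 5.5 m.
Stress increase at mid-clay by the 2:1 spreading method:
Δσ = qBL/((B+z)(L+z)) = 172×2.4×4.5/((2.4+5.5)(4.5+5.5)) = 23.514 kPa
Final effective stress: σ'_f = σ'_0 + Δσ = 113 + 23.514 = 136.51 kPa.
Normally consolidated clay, so the full stress increment lies on the virgin compression line:
S_c = C_c·H/(1+e₀)·log₁₀(σ'_f/σ'_0) = 0.42×4.4/(1+0.85)×log₁₀(136.51/113)
    = 0.99892 × 0.082086 = 0.082 m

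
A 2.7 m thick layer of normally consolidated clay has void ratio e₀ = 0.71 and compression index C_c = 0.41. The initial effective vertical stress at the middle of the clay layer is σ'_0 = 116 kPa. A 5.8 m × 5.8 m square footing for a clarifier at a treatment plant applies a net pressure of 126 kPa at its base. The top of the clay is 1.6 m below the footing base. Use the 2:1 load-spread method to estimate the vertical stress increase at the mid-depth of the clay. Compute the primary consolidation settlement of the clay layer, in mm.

S_c ≈ 110 mm

Mid-depth of clay below the footing base: z = 1.6 + 2.7/2 = 2.95 m.
Stress increase at mid-clay by the 2:1 spreading method:
Δσ = qBL/((B+z)(L+z)) = 126×5.8×5.8/((5.8+2.95)(5.8+2.95)) = 55.362 kPa
Final effective stress: σ'_f = σ'_0 + Δσ = 116 + 55.362 = 171.36 kPa.
Normally consolidated clay, so the full stress increment lies on the virgin compression line:
S_c = C_c·H/(1+e₀)·log₁₀(σ'_f/σ'_0) = 0.41×2.7/(1+0.71)×log₁₀(171.36/116)
    = 0.64737 × 0.16945 = 0.1097 m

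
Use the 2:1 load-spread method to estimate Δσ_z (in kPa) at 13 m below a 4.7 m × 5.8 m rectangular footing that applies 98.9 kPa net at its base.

Δσ_z ≈ 8.1 kPa

By the 2:1 method the load spreads at 1 horizontal : 2 vertical, so at depth z the loaded area has grown by z in each plan dimension:
Δσ = qBL/((B+z)(L+z)) = 98.9×4.7×5.8/((4.7+13)(5.8+13)) = 8.102 kPa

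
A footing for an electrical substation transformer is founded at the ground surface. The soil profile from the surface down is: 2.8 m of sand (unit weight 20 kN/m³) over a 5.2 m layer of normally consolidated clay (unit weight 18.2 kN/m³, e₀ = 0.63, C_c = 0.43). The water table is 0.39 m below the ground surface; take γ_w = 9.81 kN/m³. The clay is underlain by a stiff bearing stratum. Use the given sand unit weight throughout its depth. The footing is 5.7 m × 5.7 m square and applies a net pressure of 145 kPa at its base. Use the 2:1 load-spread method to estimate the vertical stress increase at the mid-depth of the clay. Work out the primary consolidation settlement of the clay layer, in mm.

S_c ≈ 318 mm

Mid-depth of clay below the ground surface: z = 2.8 + 5.2/2 = 5.4 m.
Total vertical stress at mid-clay: σ_v = 20×2.8 + 18.2×2.6 = 103.32 kPa.
Pore pressure: u = 9.81×(5.4 − 0.39) = 49.148 kPa.
Initial effective stress: σ'_0 = σ_v − u = 103.32 − 49.148 = 54.172 kPa.
Stress increase at mid-clay by the 2:1 spreading method:
Δσ = qBL/((B+z)(L+z)) = 145×5.7×5.7/((5.7+5.4)(5.7+5.4)) = 38.236 kPa
Final effective stress: σ'_f = σ'_0 + Δσ = 54.172 + 38.236 = 92.408 kPa.
Normally consolidated clay, so the full stress increment lies on the virgin compression line:
S_c = C_c·H/(1+e₀)·log₁₀(σ'_f/σ'_0) = 0.43×5.2/(1+0.63)×log₁₀(92.408/54.172)
    = 1.3718 × 0.23193 = 0.3182 m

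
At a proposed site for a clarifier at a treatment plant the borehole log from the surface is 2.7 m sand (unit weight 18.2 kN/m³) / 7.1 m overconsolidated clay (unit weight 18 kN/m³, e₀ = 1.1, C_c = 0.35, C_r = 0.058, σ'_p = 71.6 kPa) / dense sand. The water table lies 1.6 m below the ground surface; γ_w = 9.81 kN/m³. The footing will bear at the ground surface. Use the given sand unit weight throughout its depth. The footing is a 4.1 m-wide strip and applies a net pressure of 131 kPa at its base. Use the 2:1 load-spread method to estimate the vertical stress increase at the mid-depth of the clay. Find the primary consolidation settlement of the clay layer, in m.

Mid-depth of clay below the ground surface: z = 2.7 + 7.1/2 = 6.25 m.
Total vertical stress at mid-clay: σ_v = 18.2×2.7 + 18×3.55 = 113.04 kPa.
Pore pressure: u = 9.81×(6.25 − 1.6) = 45.617 kPa.
Initial effective stress: σ'_0 = σ_v − u = 113.04 − 45.617 = 67.423 kPa.
Stress increase at mid-clay by the 2:1 spreading method:
Δσ = qB/(B+z) = 131×4.1/(4.1+6.25) = 51.894 kPa
Final effective stress: σ'_f = 67.423 + 51.894 = 119.32 kPa.
σ'_f = 119.32 > σ'_p = 71.6 kPa, so the stress path crosses the preconsolidation pressure — recompression up to σ'_p, then virgin compression beyond:
S_c = H/(1+e₀)·[C_r·log₁₀(σ'_p/σ'_0) + C_c·log₁₀(σ'_f/σ'_p)]
    = 7.1/2.1 × [0.058×log₁₀(71.6/67.423) + 0.35×log₁₀(119.32/71.6)]
    = 3.381 × [0.0015141 + 0.07763] = 0.2676 m

S_c ≈ 0.268 m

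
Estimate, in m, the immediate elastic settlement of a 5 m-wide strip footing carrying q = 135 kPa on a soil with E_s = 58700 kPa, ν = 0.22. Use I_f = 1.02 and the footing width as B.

S_e ≈ 0.0112 m

Immediate (elastic) settlement: S_e = q·B·(1−ν²)/E_s · I_f.
S_e = 135 × 5 × (1 − 0.22²) / 58700 × 1.02
    = 135 × 5 × 0.9516 / 58700 × 1.02
    = 0.01116 m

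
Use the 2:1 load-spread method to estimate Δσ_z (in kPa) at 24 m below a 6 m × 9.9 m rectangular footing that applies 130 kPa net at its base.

By the 2:1 method the load spreads at 1 horizontal : 2 vertical, so at depth z the loaded area has grown by z in each plan dimension:
Δσ = qBL/((B+z)(L+z)) = 130×6×9.9/((6+24)(9.9+24)) = 7.5929 kPa

Δσ_z ≈ 7.59 kPa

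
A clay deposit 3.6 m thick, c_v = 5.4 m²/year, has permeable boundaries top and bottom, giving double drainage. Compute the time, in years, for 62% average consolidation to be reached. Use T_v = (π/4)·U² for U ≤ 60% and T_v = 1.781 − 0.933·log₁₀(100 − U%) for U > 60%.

t ≈ 0.184 years

Drainage path length: H_d = H/2 = 1.8 m (double drainage).
U > 60%: T_v = 1.781 − 0.933·log₁₀(100 − 62) = 0.30706.
t = T_v·H_d²/c_v = 0.30706×1.8²/5.4 = 0.1842 years.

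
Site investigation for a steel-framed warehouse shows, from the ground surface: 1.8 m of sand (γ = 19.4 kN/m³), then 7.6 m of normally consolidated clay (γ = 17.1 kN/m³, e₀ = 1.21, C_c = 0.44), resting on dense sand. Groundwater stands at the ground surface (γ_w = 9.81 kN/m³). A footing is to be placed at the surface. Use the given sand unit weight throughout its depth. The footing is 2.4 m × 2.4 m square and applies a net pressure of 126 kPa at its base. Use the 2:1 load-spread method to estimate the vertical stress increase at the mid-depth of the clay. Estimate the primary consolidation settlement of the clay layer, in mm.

S_c ≈ 148 mm

Mid-depth of clay below the ground surface: z = 1.8 + 7.6/2 = 5.6 m.
Total vertical stress at mid-clay: σ_v = 19.4×1.8 + 17.1×3.8 = 99.9 kPa.
Pore pressure: u = 9.81×(5.6 − 0) = 54.936 kPa.
Initial effective stress: σ'_0 = σ_v − u = 99.9 − 54.936 = 44.964 kPa.
Stress increase at mid-clay by the 2:1 spreading method:
Δσ = qBL/((B+z)(L+z)) = 126×2.4×2.4/((2.4+5.6)(2.4+5.6)) = 11.34 kPa
Final effective stress: σ'_f = σ'_0 + Δσ = 44.964 + 11.34 = 56.304 kPa.
Normally consolidated clay, so the full stress increment lies on the virgin compression line:
S_c = C_c·H/(1+e₀)·log₁₀(σ'_f/σ'_0) = 0.44×7.6/(1+1.21)×log₁₀(56.304/44.964)
    = 1.5131 × 0.097674 = 0.1478 m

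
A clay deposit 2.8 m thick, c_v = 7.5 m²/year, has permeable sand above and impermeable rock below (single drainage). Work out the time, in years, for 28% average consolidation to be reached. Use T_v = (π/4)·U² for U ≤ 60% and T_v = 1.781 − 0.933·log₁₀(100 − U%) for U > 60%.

t ≈ 0.0644 years

Drainage path length: H_d = H = 2.8 m (single drainage).
U ≤ 60%: T_v = (π/4)·U² = (π/4)×0.28² = 0.061575.
t = T_v·H_d²/c_v = 0.061575×2.8²/7.5 = 0.06437 years.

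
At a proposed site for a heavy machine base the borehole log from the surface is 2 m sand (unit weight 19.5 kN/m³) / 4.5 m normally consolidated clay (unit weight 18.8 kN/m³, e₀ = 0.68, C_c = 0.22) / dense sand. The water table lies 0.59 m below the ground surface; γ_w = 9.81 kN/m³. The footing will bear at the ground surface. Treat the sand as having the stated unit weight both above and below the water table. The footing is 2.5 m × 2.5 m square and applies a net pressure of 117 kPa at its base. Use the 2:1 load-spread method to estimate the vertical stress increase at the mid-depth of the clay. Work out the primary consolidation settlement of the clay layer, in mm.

S_c ≈ 77.5 mm

Mid-depth of clay below the ground surface: z = 2 + 4.5/2 = 4.25 m.
Total vertical stress at mid-clay: σ_v = 19.5×2 + 18.8×2.25 = 81.3 kPa.
Pore pressure: u = 9.81×(4.25 − 0.59) = 35.905 kPa.
Initial effective stress: σ'_0 = σ_v − u = 81.3 − 35.905 = 45.395 kPa.
Stress increase at mid-clay by the 2:1 spreading method:
Δσ = qBL/((B+z)(L+z)) = 117×2.5×2.5/((2.5+4.25)(2.5+4.25)) = 16.049 kPa
Final effective stress: σ'_f = σ'_0 + Δσ = 45.395 + 16.049 = 61.444 kPa.
Normally consolidated clay, so the full stress increment lies on the virgin compression line:
S_c = C_c·H/(1+e₀)·log₁₀(σ'_f/σ'_0) = 0.22×4.5/(1+0.68)×log₁₀(61.444/45.395)
    = 0.58929 × 0.13147 = 0.07747 m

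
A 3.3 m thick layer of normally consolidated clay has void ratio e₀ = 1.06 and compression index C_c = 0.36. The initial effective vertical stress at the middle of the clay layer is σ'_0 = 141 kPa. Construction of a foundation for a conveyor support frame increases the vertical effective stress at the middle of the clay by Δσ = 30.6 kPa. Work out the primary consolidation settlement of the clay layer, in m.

S_c ≈ 0.0492 m

Final effective stress: σ'_f = σ'_0 + Δσ = 141 + 30.6 = 171.6 kPa.
Normally consolidated clay, so the full stress increment lies on the virgin compression line:
S_c = C_c·H/(1+e₀)·log₁₀(σ'_f/σ'_0) = 0.36×3.3/(1+1.06)×log₁₀(171.6/141)
    = 0.5767 × 0.085298 = 0.04919 m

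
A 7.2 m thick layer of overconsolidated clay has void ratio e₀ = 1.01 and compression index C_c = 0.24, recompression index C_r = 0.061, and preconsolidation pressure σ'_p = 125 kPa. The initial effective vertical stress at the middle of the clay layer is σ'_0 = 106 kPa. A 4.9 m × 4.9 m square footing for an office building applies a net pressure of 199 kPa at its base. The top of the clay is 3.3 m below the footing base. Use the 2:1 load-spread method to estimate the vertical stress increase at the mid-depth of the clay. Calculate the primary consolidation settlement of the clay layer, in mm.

S_c ≈ 58.8 mm

Mid-depth of clay below the footing base: z = 3.3 + 7.2/2 = 6.9 m.
Stress increase at mid-clay by the 2:1 spreading method:
Δσ = qBL/((B+z)(L+z)) = 199×4.9×4.9/((4.9+6.9)(4.9+6.9)) = 34.315 kPa
Final effective stress: σ'_f = 106 + 34.315 = 140.31 kPa.
σ'_f = 140.31 > σ'_p = 125 kPa, so the stress path crosses the preconsolidation pressure — recompression up to σ'_p, then virgin compression beyond:
S_c = H/(1+e₀)·[C_r·log₁₀(σ'_p/σ'_0) + C_c·log₁₀(σ'_f/σ'_p)]
    = 7.2/2.01 × [0.061×log₁₀(125/106) + 0.24×log₁₀(140.31/125)]
    = 3.5821 × [0.0043679 + 0.012043] = 0.05879 m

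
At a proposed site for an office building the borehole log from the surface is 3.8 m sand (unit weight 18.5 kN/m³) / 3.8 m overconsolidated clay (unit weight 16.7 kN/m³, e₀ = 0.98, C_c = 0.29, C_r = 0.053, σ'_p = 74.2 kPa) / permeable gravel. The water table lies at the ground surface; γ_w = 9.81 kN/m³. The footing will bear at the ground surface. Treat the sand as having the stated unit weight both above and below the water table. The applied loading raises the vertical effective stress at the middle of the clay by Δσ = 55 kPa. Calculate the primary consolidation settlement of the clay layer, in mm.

Mid-depth of clay below the ground surface: z = 3.8 + 3.8/2 = 5.7 m.
Total vertical stress at mid-clay: σ_v = 18.5×3.8 + 16.7×1.9 = 102.03 kPa.
Pore pressure: u = 9.81×(5.7 − 0) = 55.917 kPa.
Initial effective stress: σ'_0 = σ_v − u = 102.03 − 55.917 = 46.113 kPa.
Final effective stress: σ'_f = 46.113 + 55 = 101.11 kPa.
σ'_f = 101.11 > σ'_p = 74.2 kPa, so the stress path crosses the preconsolidation pressure — recompression up to σ'_p, then virgin compression beyond:
S_c = H/(1+e₀)·[C_r·log₁₀(σ'_p/σ'_0) + C_c·log₁₀(σ'_f/σ'_p)]
    = 3.8/1.98 × [0.053×log₁₀(74.2/46.113) + 0.29×log₁₀(101.11/74.2)]
    = 1.9192 × [0.010949 + 0.038973] = 0.09581 m

S_c ≈ 95.8 mm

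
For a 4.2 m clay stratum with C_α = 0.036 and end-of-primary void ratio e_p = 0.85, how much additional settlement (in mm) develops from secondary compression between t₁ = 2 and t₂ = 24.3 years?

Secondary compression: S_s = C_α·H/(1+e_p)·log₁₀(t₂/t₁)
S_s = 0.036×4.2/(1+0.85)×log₁₀(24.3/2)
    = 0.08173 × 1.085 = 0.08864 m

S_s ≈ 88.6 mm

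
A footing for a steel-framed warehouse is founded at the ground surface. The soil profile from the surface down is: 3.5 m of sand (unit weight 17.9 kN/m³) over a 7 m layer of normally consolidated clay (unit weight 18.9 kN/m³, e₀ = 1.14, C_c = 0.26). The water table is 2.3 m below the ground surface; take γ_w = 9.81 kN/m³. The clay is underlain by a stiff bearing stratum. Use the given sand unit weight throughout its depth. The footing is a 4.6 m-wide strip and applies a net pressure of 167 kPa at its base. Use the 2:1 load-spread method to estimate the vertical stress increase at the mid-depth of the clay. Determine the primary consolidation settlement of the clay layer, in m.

Mid-depth of clay below the ground surface: z = 3.5 + 7/2 = 7 m.
Total vertical stress at mid-clay: σ_v = 17.9×3.5 + 18.9×3.5 = 128.8 kPa.
Pore pressure: u = 9.81×(7 − 2.3) = 46.107 kPa.
Initial effective stress: σ'_0 = σ_v − u = 128.8 − 46.107 = 82.693 kPa.
Stress increase at mid-clay by the 2:1 spreading method:
Δσ = qB/(B+z) = 167×4.6/(4.6+7) = 66.224 kPa
Final effective stress: σ'_f = σ'_0 + Δσ = 82.693 + 66.224 = 148.92 kPa.
Normally consolidated clay, so the full stress increment lies on the virgin compression line:
S_c = C_c·H/(1+e₀)·log₁₀(σ'_f/σ'_0) = 0.26×7/(1+1.14)×log₁₀(148.92/82.693)
    = 0.85047 × 0.25548 = 0.2173 m

S_c ≈ 0.217 m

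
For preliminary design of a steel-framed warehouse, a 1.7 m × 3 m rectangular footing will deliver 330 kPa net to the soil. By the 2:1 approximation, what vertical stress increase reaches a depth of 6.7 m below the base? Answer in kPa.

Δσ_z ≈ 20.7 kPa

By the 2:1 method the load spreads at 1 horizontal : 2 vertical, so at depth z the loaded area has grown by z in each plan dimension:
Δσ = qBL/((B+z)(L+z)) = 330×1.7×3/((1.7+6.7)(3+6.7)) = 20.655 kPa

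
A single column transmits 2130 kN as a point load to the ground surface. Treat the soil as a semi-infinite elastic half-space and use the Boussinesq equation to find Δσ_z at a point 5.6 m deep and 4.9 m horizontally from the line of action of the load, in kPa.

Δσ_z ≈ 7.83 kPa

Boussinesq vertical stress below a point load on an elastic half-space:
Δσ_z = 3P/(2πz²) · [1 + (r/z)²]^(−5/2)
r/z = 4.9/5.6 = 0.875; [1+(r/z)²]^(−5/2) = 0.24141.
Δσ_z = 3×2130/(2π×5.6²) × 0.24141 = 32.43 × 0.24141 = 7.829 kPa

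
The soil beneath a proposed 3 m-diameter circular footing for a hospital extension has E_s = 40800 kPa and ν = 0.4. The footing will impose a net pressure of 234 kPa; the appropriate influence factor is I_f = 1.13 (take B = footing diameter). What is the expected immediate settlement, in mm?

S_e ≈ 16.3 mm

Immediate (elastic) settlement: S_e = q·B·(1−ν²)/E_s · I_f.
S_e = 234 × 3 × (1 − 0.4²) / 40800 × 1.13
    = 234 × 3 × 0.84 / 40800 × 1.13
    = 0.01633 m = 16.33 mm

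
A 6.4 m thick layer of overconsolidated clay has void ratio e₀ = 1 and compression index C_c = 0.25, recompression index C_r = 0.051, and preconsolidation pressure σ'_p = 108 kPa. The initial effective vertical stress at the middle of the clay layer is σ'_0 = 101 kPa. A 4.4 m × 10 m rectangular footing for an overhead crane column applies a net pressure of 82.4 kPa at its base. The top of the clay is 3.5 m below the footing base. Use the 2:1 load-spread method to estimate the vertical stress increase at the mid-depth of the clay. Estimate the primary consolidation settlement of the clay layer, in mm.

Mid-depth of clay below the footing base: z = 3.5 + 6.4/2 = 6.7 m.
Stress increase at mid-clay by the 2:1 spreading method:
Δσ = qBL/((B+z)(L+z)) = 82.4×4.4×10/((4.4+6.7)(10+6.7)) = 19.559 kPa
Final effective stress: σ'_f = 101 + 19.559 = 120.56 kPa.
σ'_f = 120.56 > σ'_p = 108 kPa, so the stress path crosses the preconsolidation pressure — recompression up to σ'_p, then virgin compression beyond:
S_c = H/(1+e₀)·[C_r·log₁₀(σ'_p/σ'_0) + C_c·log₁₀(σ'_f/σ'_p)]
    = 6.4/2 × [0.051×log₁₀(108/101) + 0.25×log₁₀(120.56/108)]
    = 3.2 × [0.0014842 + 0.011945] = 0.04297 m

S_c ≈ 43 mm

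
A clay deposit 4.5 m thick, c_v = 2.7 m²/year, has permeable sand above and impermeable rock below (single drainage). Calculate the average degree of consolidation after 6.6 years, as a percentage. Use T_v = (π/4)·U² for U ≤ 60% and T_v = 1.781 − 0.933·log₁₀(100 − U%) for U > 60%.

U ≈ 90.8 %

Drainage path length: H_d = H = 4.5 m (single drainage).
T_v = c_v·t/H_d² = 2.7×6.6/4.5² = 0.88.
T_v = 0.88 corresponds to the U > 60% branch:
U = 1 − 10^((1.781 − T_v)/0.933)/100 = 0.9076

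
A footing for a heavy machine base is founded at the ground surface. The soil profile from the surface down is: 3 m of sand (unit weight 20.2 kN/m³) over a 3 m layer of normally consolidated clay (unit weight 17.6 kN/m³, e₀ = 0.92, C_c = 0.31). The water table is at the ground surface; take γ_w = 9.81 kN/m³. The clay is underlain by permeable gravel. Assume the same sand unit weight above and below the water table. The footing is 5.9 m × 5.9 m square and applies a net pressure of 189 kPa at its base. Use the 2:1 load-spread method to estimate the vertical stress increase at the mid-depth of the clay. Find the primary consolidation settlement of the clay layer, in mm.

Mid-depth of clay below the ground surface: z = 3 + 3/2 = 4.5 m.
Total vertical stress at mid-clay: σ_v = 20.2×3 + 17.6×1.5 = 87 kPa.
Pore pressure: u = 9.81×(4.5 − 0) = 44.145 kPa.
Initial effective stress: σ'_0 = σ_v − u = 87 − 44.145 = 42.855 kPa.
Stress increase at mid-clay by the 2:1 spreading method:
Δσ = qBL/((B+z)(L+z)) = 189×5.9×5.9/((5.9+4.5)(5.9+4.5)) = 60.827 kPa
Final effective stress: σ'_f = σ'_0 + Δσ = 42.855 + 60.827 = 103.68 kPa.
Normally consolidated clay, so the full stress increment lies on the virgin compression line:
S_c = C_c·H/(1+e₀)·log₁₀(σ'_f/σ'_0) = 0.31×3/(1+0.92)×log₁₀(103.68/42.855)
    = 0.48438 × 0.38369 = 0.1859 m

S_c ≈ 186 mm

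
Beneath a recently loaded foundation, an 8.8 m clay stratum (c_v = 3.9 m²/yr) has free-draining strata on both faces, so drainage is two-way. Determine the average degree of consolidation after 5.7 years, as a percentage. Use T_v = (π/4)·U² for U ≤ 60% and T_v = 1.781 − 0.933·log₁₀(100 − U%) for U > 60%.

U ≈ 95.2 %

Drainage path length: H_d = H/2 = 4.4 m (double drainage).
T_v = c_v·t/H_d² = 3.9×5.7/4.4² = 1.1482.
T_v = 1.1482 corresponds to the U > 60% branch:
U = 1 − 10^((1.781 − T_v)/0.933)/100 = 0.9523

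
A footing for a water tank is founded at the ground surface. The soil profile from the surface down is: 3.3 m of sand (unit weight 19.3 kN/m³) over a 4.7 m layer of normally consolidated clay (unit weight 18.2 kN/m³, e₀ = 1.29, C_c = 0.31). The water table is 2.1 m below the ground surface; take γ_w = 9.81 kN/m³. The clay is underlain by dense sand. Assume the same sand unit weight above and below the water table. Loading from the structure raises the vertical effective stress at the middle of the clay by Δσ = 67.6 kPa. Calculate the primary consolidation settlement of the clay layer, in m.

S_c ≈ 0.184 m

Mid-depth of clay below the ground surface: z = 3.3 + 4.7/2 = 5.65 m.
Total vertical stress at mid-clay: σ_v = 19.3×3.3 + 18.2×2.35 = 106.46 kPa.
Pore pressure: u = 9.81×(5.65 − 2.1) = 34.825 kPa.
Initial effective stress: σ'_0 = σ_v − u = 106.46 − 34.825 = 71.635 kPa.
Final effective stress: σ'_f = σ'_0 + Δσ = 71.635 + 67.6 = 139.24 kPa.
Normally consolidated clay, so the full stress increment lies on the virgin compression line:
S_c = C_c·H/(1+e₀)·log₁₀(σ'_f/σ'_0) = 0.31×4.7/(1+1.29)×log₁₀(139.24/71.635)
    = 0.63624 × 0.28864 = 0.1836 m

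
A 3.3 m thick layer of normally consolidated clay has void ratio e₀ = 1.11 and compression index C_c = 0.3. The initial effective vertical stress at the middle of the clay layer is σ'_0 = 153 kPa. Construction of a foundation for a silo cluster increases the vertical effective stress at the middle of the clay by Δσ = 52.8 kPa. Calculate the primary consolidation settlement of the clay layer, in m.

S_c ≈ 0.0604 m

Final effective stress: σ'_f = σ'_0 + Δσ = 153 + 52.8 = 205.8 kPa.
Normally consolidated clay, so the full stress increment lies on the virgin compression line:
S_c = C_c·H/(1+e₀)·log₁₀(σ'_f/σ'_0) = 0.3×3.3/(1+1.11)×log₁₀(205.8/153)
    = 0.46919 × 0.12875 = 0.06041 m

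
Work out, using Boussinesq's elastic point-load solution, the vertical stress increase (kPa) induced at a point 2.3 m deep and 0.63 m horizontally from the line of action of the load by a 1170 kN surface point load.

Boussinesq vertical stress below a point load on an elastic half-space:
Δσ_z = 3P/(2πz²) · [1 + (r/z)²]^(−5/2)
r/z = 0.63/2.3 = 0.27391; [1+(r/z)²]^(−5/2) = 0.83455.
Δσ_z = 3×1170/(2π×2.3²) × 0.83455 = 105.6 × 0.83455 = 88.13 kPa

Δσ_z ≈ 88.1 kPa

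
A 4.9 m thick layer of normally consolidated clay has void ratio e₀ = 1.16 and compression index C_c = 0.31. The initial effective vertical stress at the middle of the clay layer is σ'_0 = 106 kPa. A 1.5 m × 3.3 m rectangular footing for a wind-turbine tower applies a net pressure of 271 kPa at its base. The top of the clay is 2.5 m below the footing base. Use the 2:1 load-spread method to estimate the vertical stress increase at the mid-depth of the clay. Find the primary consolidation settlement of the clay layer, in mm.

Mid-depth of clay below the footing base: z = 2.5 + 4.9/2 = 4.95 m.
Stress increase at mid-clay by the 2:1 spreading method:
Δσ = qBL/((B+z)(L+z)) = 271×1.5×3.3/((1.5+4.95)(3.3+4.95)) = 25.209 kPa
Final effective stress: σ'_f = σ'_0 + Δσ = 106 + 25.209 = 131.21 kPa.
Normally consolidated clay, so the full stress increment lies on the virgin compression line:
S_c = C_c·H/(1+e₀)·log₁₀(σ'_f/σ'_0) = 0.31×4.9/(1+1.16)×log₁₀(131.21/106)
    = 0.70324 × 0.092661 = 0.06516 m

S_c ≈ 65.2 mm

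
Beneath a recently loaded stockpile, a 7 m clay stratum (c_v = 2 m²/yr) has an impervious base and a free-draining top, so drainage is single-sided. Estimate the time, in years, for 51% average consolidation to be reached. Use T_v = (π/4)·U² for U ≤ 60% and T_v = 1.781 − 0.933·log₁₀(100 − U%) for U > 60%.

Drainage path length: H_d = H = 7 m (single drainage).
U ≤ 60%: T_v = (π/4)·U² = (π/4)×0.51² = 0.20428.
t = T_v·H_d²/c_v = 0.20428×7²/2 = 5.005 years.

t ≈ 5 years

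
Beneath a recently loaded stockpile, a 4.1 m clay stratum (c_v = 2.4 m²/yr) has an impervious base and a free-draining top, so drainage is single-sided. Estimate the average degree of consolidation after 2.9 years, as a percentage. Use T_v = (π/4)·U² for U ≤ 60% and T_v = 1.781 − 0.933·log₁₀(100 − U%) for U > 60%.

U ≈ 70.8 %

Drainage path length: H_d = H = 4.1 m (single drainage).
T_v = c_v·t/H_d² = 2.4×2.9/4.1² = 0.41404.
T_v = 0.41404 corresponds to the U > 60% branch:
U = 1 − 10^((1.781 − T_v)/0.933)/100 = 0.7082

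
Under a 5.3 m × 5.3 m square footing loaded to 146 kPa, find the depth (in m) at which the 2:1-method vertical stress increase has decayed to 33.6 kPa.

2:1 spreading — at depth z the loaded area has grown by z in each plan dimension:
qB²/(B+z)² = Δσ_z ⇒ z = B(√(q/Δσ_z) − 1) = 5.3×(√(146/33.6) − 1) = 5.748 m

z ≈ 5.75 m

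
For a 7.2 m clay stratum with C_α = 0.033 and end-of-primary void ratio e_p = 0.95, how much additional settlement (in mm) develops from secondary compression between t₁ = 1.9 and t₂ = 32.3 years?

S_s ≈ 150 mm

Secondary compression: S_s = C_α·H/(1+e_p)·log₁₀(t₂/t₁)
S_s = 0.033×7.2/(1+0.95)×log₁₀(32.3/1.9)
    = 0.1218 × 1.23 = 0.1499 m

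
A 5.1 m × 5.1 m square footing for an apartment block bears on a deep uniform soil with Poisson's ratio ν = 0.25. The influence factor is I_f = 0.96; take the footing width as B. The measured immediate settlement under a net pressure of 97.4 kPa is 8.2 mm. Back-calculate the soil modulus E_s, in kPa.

S_e = q·B·(1−ν²)/E_s · I_f  ⇒  E_s = q·B·(1−ν²)·I_f / S_e.
E_s = 97.4 × 5.1 × 0.9375 × 0.96 / 0.0082 = 54520 kPa

E_s ≈ 54500 kPa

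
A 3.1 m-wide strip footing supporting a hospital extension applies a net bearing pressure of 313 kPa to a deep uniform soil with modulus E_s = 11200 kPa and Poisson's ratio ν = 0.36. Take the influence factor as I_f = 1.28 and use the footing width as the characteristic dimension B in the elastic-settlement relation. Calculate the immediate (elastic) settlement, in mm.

Immediate (elastic) settlement: S_e = q·B·(1−ν²)/E_s · I_f.
S_e = 313 × 3.1 × (1 − 0.36²) / 11200 × 1.28
    = 313 × 3.1 × 0.8704 / 11200 × 1.28
    = 0.09652 m = 96.52 mm

S_e ≈ 96.5 mm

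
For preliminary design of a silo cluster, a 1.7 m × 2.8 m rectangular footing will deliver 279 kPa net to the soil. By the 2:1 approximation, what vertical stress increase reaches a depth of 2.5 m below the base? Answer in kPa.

Δσ_z ≈ 59.7 kPa

By the 2:1 method the load spreads at 1 horizontal : 2 vertical, so at depth z the loaded area has grown by z in each plan dimension:
Δσ = qBL/((B+z)(L+z)) = 279×1.7×2.8/((1.7+2.5)(2.8+2.5)) = 59.66 kPa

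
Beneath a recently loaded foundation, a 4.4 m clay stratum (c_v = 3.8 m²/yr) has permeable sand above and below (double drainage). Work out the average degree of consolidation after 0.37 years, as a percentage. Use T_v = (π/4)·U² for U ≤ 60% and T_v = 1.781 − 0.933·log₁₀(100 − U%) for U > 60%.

U ≈ 60.4 %

Drainage path length: H_d = H/2 = 2.2 m (double drainage).
T_v = c_v·t/H_d² = 3.8×0.37/2.2² = 0.2905.
T_v = 0.2905 corresponds to the U > 60% branch:
U = 1 − 10^((1.781 − T_v)/0.933)/100 = 0.6041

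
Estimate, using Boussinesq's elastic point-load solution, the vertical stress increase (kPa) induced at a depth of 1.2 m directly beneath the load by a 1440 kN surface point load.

Boussinesq vertical stress below a point load on an elastic half-space:
Δσ_z = 3P/(2πz²) · [1 + (r/z)²]^(−5/2)
r/z = 0/1.2 = 0; [1+(r/z)²]^(−5/2) = 1.
Δσ_z = 3×1440/(2π×1.2²) × 1 = 477.46 × 1 = 477.5 kPa

Δσ_z ≈ 477 kPa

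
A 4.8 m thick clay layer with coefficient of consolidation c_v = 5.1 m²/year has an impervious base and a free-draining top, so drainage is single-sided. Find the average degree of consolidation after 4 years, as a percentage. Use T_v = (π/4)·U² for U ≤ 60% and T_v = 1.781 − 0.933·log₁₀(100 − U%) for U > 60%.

U ≈ 90.9 %

Drainage path length: H_d = H = 4.8 m (single drainage).
T_v = c_v·t/H_d² = 5.1×4/4.8² = 0.88542.
T_v = 0.88542 corresponds to the U > 60% branch:
U = 1 − 10^((1.781 − T_v)/0.933)/100 = 0.9088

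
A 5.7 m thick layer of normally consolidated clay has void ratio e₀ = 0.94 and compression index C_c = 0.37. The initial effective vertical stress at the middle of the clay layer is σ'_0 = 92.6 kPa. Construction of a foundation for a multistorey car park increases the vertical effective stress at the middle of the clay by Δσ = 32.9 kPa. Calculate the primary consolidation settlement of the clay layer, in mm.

S_c ≈ 144 mm

Final effective stress: σ'_f = σ'_0 + Δσ = 92.6 + 32.9 = 125.5 kPa.
Normally consolidated clay, so the full stress increment lies on the virgin compression line:
S_c = C_c·H/(1+e₀)·log₁₀(σ'_f/σ'_0) = 0.37×5.7/(1+0.94)×log₁₀(125.5/92.6)
    = 1.0871 × 0.13203 = 0.1435 m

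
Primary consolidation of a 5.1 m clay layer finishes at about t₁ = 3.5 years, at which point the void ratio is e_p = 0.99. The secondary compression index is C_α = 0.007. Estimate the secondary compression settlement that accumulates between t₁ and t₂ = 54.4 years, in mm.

Secondary compression: S_s = C_α·H/(1+e_p)·log₁₀(t₂/t₁)
S_s = 0.007×5.1/(1+0.99)×log₁₀(54.4/3.5)
    = 0.01794 × 1.192 = 0.02138 m

S_s ≈ 21.4 mm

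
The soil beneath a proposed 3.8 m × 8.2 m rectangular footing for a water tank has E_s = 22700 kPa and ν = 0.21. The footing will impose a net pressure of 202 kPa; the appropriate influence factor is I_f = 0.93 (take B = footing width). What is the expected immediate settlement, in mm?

S_e ≈ 30.1 mm

Immediate (elastic) settlement: S_e = q·B·(1−ν²)/E_s · I_f.
S_e = 202 × 3.8 × (1 − 0.21²) / 22700 × 0.93
    = 202 × 3.8 × 0.9559 / 22700 × 0.93
    = 0.03006 m = 30.06 mm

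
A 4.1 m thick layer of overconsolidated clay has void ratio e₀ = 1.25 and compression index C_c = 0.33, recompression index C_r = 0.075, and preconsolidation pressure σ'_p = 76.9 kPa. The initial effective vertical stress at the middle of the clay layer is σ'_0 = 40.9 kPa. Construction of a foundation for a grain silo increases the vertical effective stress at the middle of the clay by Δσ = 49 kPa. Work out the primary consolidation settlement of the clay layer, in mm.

Final effective stress: σ'_f = 40.9 + 49 = 89.9 kPa.
σ'_f = 89.9 > σ'_p = 76.9 kPa, so the stress path crosses the preconsolidation pressure — recompression up to σ'_p, then virgin compression beyond:
S_c = H/(1+e₀)·[C_r·log₁₀(σ'_p/σ'_0) + C_c·log₁₀(σ'_f/σ'_p)]
    = 4.1/2.25 × [0.075×log₁₀(76.9/40.9) + 0.33×log₁₀(89.9/76.9)]
    = 1.8222 × [0.020565 + 0.022385] = 0.07826 m

S_c ≈ 78.3 mm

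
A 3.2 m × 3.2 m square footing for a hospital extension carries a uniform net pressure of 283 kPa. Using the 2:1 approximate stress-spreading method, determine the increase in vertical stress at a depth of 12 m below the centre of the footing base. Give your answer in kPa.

By the 2:1 method the load spreads at 1 horizontal : 2 vertical, so at depth z the loaded area has grown by z in each plan dimension:
Δσ = qBL/((B+z)(L+z)) = 283×3.2×3.2/((3.2+12)(3.2+12)) = 12.543 kPa

Δσ_z ≈ 12.5 kPa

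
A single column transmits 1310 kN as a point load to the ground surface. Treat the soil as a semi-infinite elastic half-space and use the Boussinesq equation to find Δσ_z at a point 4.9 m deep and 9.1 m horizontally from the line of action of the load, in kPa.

Δσ_z ≈ 0.624 kPa

Boussinesq vertical stress below a point load on an elastic half-space:
Δσ_z = 3P/(2πz²) · [1 + (r/z)²]^(−5/2)
r/z = 9.1/4.9 = 1.8571; [1+(r/z)²]^(−5/2) = 0.023952.
Δσ_z = 3×1310/(2π×4.9²) × 0.023952 = 26.051 × 0.023952 = 0.624 kPa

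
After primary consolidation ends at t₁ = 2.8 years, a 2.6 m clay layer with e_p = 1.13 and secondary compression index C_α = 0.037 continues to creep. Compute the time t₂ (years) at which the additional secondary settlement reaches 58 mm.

t₂ ≈ 53.9 years

S_s = C_α·H/(1+e_p)·log₁₀(t₂/t₁) ⇒ log₁₀(t₂/t₁) = S_s·(1+e_p)/(C_α·H).
log₁₀(t₂/t₁) = 0.058 × (1+1.13) / (0.037×2.6) = 1.284
t₂ = t₁ × 10^1.284 = 2.8 × 19.24 = 53.87 years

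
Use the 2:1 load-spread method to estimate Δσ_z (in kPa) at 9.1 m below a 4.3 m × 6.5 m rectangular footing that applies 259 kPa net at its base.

Δσ_z ≈ 34.6 kPa

By the 2:1 method the load spreads at 1 horizontal : 2 vertical, so at depth z the loaded area has grown by z in each plan dimension:
Δσ = qBL/((B+z)(L+z)) = 259×4.3×6.5/((4.3+9.1)(6.5+9.1)) = 34.63 kPa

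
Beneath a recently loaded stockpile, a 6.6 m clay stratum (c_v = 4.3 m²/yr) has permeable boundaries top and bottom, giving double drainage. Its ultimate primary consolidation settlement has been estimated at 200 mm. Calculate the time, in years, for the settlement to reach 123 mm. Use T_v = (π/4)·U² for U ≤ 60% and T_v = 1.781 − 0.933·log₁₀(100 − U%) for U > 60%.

t ≈ 0.764 years

Drainage path length: H_d = H/2 = 3.3 m (double drainage).
U = S(t)/S_ult = 123/200 = 0.615.
U > 60%: T_v = 1.781 − 0.933·log₁₀(100 − 61.5) = 0.30177.
t = T_v·H_d²/c_v = 0.30177×3.3²/4.3 = 0.7643 years.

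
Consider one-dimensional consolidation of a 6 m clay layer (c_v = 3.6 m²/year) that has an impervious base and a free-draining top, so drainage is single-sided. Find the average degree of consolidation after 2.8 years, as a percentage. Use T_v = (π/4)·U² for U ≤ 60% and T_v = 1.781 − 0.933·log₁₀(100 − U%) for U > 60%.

U ≈ 59.7 %

Drainage path length: H_d = H = 6 m (single drainage).
T_v = c_v·t/H_d² = 3.6×2.8/6² = 0.28.
T_v = 0.28 corresponds to the U ≤ 60% branch:
U = √(4T_v/π) = 0.5971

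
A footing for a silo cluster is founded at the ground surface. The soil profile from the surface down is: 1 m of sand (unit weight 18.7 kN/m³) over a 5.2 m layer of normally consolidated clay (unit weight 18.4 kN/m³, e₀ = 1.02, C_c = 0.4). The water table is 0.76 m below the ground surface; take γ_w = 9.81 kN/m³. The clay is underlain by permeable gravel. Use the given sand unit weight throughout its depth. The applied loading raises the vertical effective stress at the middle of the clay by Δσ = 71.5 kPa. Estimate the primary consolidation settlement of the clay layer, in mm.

Mid-depth of clay below the ground surface: z = 1 + 5.2/2 = 3.6 m.
Total vertical stress at mid-clay: σ_v = 18.7×1 + 18.4×2.6 = 66.54 kPa.
Pore pressure: u = 9.81×(3.6 − 0.76) = 27.86 kPa.
Initial effective stress: σ'_0 = σ_v − u = 66.54 − 27.86 = 38.68 kPa.
Final effective stress: σ'_f = σ'_0 + Δσ = 38.68 + 71.5 = 110.18 kPa.
Normally consolidated clay, so the full stress increment lies on the virgin compression line:
S_c = C_c·H/(1+e₀)·log₁₀(σ'_f/σ'_0) = 0.4×5.2/(1+1.02)×log₁₀(110.18/38.68)
    = 1.0297 × 0.45462 = 0.4681 m

S_c ≈ 468 mm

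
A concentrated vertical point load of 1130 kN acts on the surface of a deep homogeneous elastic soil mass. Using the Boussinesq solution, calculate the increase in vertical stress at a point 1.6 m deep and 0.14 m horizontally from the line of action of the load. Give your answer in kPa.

Boussinesq vertical stress below a point load on an elastic half-space:
Δσ_z = 3P/(2πz²) · [1 + (r/z)²]^(−5/2)
r/z = 0.14/1.6 = 0.0875; [1+(r/z)²]^(−5/2) = 0.98111.
Δσ_z = 3×1130/(2π×1.6²) × 0.98111 = 210.76 × 0.98111 = 206.8 kPa

Δσ_z ≈ 207 kPa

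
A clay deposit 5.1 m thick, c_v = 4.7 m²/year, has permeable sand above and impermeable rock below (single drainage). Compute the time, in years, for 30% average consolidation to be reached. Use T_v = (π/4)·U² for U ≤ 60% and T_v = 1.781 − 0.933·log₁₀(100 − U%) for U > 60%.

t ≈ 0.391 years

Drainage path length: H_d = H = 5.1 m (single drainage).
U ≤ 60%: T_v = (π/4)·U² = (π/4)×0.3² = 0.070686.
t = T_v·H_d²/c_v = 0.070686×5.1²/4.7 = 0.3912 years.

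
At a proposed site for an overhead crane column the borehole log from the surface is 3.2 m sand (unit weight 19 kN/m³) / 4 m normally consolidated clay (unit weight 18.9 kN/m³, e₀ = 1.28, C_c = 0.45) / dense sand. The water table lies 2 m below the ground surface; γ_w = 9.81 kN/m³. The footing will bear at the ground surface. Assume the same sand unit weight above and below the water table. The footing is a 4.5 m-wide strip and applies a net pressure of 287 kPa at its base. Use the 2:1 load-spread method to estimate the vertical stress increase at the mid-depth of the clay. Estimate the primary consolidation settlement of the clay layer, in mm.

Mid-depth of clay below the ground surface: z = 3.2 + 4/2 = 5.2 m.
Total vertical stress at mid-clay: σ_v = 19×3.2 + 18.9×2 = 98.6 kPa.
Pore pressure: u = 9.81×(5.2 − 2) = 31.392 kPa.
Initial effective stress: σ'_0 = σ_v − u = 98.6 − 31.392 = 67.208 kPa.
Stress increase at mid-clay by the 2:1 spreading method:
Δσ = qB/(B+z) = 287×4.5/(4.5+5.2) = 133.14 kPa
Final effective stress: σ'_f = σ'_0 + Δσ = 67.208 + 133.14 = 200.35 kPa.
Normally consolidated clay, so the full stress increment lies on the virgin compression line:
S_c = C_c·H/(1+e₀)·log₁₀(σ'_f/σ'_0) = 0.45×4/(1+1.28)×log₁₀(200.35/67.208)
    = 0.78947 × 0.47437 = 0.3745 m

S_c ≈ 375 mm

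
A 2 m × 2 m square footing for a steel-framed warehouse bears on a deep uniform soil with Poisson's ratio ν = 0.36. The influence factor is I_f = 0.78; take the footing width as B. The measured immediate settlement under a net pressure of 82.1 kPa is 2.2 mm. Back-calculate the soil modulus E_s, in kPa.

E_s ≈ 50700 kPa

S_e = q·B·(1−ν²)/E_s · I_f  ⇒  E_s = q·B·(1−ν²)·I_f / S_e.
E_s = 82.1 × 2 × 0.8704 × 0.78 / 0.0022 = 50670 kPa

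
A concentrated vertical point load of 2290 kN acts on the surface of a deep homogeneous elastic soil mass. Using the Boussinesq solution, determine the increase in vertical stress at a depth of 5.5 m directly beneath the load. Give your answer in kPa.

Δσ_z ≈ 36.1 kPa

Boussinesq vertical stress below a point load on an elastic half-space:
Δσ_z = 3P/(2πz²) · [1 + (r/z)²]^(−5/2)
r/z = 0/5.5 = 0; [1+(r/z)²]^(−5/2) = 1.
Δσ_z = 3×2290/(2π×5.5²) × 1 = 36.145 × 1 = 36.15 kPa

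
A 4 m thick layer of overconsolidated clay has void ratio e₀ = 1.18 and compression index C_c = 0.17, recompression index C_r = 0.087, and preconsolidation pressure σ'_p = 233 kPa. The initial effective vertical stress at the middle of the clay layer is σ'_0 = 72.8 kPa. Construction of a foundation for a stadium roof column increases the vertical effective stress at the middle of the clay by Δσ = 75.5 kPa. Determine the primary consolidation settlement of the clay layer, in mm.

S_c ≈ 49.3 mm

Final effective stress: σ'_f = 72.8 + 75.5 = 148.3 kPa.
σ'_f = 148.3 ≤ σ'_p = 233 kPa, so the clay remains overconsolidated and only the recompression index applies:
S_c = C_r·H/(1+e₀)·log₁₀(σ'_f/σ'_0) = 0.087×4/2.18×log₁₀(148.3/72.8)
    = 0.15964 × 0.30901 = 0.04933 m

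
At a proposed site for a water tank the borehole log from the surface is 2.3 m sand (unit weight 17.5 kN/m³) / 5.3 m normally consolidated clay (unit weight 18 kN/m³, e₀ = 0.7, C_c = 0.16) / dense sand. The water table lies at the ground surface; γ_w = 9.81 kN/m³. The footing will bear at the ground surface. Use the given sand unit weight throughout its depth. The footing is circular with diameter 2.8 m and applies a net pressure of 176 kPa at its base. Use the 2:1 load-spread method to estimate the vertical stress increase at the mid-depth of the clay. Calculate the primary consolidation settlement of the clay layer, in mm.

S_c ≈ 99.5 mm

Mid-depth of clay below the ground surface: z = 2.3 + 5.3/2 = 4.95 m.
Total vertical stress at mid-clay: σ_v = 17.5×2.3 + 18×2.65 = 87.95 kPa.
Pore pressure: u = 9.81×(4.95 − 0) = 48.56 kPa.
Initial effective stress: σ'_0 = σ_v − u = 87.95 − 48.56 = 39.39 kPa.
Stress increase at mid-clay by the 2:1 spreading method:
Δσ ≈ qD²/(D+z)² = 176×2.8²/(2.8+4.95)² = 22.973 kPa
Final effective stress: σ'_f = σ'_0 + Δσ = 39.39 + 22.973 = 62.363 kPa.
Normally consolidated clay, so the full stress increment lies on the virgin compression line:
S_c = C_c·H/(1+e₀)·log₁₀(σ'_f/σ'_0) = 0.16×5.3/(1+0.7)×log₁₀(62.363/39.39)
    = 0.49882 × 0.19954 = 0.09953 m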